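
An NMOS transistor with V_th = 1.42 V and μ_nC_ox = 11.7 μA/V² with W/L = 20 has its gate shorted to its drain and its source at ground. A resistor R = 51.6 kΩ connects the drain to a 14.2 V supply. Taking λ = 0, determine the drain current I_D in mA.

With gate tied to drain, V_GS = V_DS ≥ V_GS − V_th, so the device is in saturation.
k_n = μ_nC_ox · (W/L) = 0.234 mA/V².
KCL at the drain: ½ k_n (V_GS − V_th)² = (V_DD − V_GS)/R.
Let x = V_GS − 1.42. Then 6.04 x² + x − 12.78 = 0, giving x = 1.37 V (positive root), so V_GS = 2.79 V.
I_D = (V_DD − V_GS)/R = (14.2 − 2.79) / 51.6 = 0.221 mA.

I_D = 0.221 mA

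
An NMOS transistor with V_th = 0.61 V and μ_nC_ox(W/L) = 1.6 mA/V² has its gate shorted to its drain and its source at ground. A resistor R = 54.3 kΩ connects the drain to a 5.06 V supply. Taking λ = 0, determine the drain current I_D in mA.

I_D = 0.0763 mA

With gate tied to drain, V_GS = V_DS ≥ V_GS − V_th, so the device is in saturation.
KCL at the drain: ½ k_n (V_GS − V_th)² = (V_DD − V_GS)/R.
Let x = V_GS − 0.61. Then 43.4 x² + x − 4.45 = 0, giving x = 0.309 V (positive root), so V_GS = 0.919 V.
I_D = (V_DD − V_GS)/R = (5.06 − 0.919) / 54.3 = 0.0763 mA.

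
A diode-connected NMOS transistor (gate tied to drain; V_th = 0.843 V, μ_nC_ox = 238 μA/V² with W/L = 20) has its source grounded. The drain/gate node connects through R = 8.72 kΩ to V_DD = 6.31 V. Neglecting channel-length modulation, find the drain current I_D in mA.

With gate tied to drain, V_GS = V_DS ≥ V_GS − V_th, so the device is in saturation.
k_n = μ_nC_ox · (W/L) = 4.76 mA/V².
KCL at the drain: ½ k_n (V_GS − V_th)² = (V_DD − V_GS)/R.
Let x = V_GS − 0.843. Then 20.8 x² + x − 5.467 = 0, giving x = 0.49 V (positive root), so V_GS = 1.33 V.
I_D = (V_DD − V_GS)/R = (6.31 − 1.33) / 8.72 = 0.571 mA.

I_D = 0.571 mA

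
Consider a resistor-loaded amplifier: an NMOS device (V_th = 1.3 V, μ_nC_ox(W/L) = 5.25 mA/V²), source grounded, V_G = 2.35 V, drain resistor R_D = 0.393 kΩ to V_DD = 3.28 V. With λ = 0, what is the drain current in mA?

V_GS = V_G = 2.35 V, so V_ov = 2.35 − 1.3 = 1.05 V.
Assume saturation: I_D = ½ k_n V_ov² = 0.5 × 5.25 × 1.05² = 2.89 mA, giving V_DS = V_DD − I_D R_D = 3.28 − 2.89 × 0.393 = 2.14 V.
V_DS = 2.14 V ≥ V_ov = 1.05 V, confirming saturation.

I_D = 2.89 mA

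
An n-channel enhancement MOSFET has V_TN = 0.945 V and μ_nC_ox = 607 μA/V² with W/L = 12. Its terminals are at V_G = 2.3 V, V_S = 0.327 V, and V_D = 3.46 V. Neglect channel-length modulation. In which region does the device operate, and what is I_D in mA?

V_GS = V_G − V_S = 2.3 − 0.327 = 1.97 V; V_DS = V_D − V_S = 3.46 − 0.327 = 3.13 V.
k_n = μ_nC_ox · (W/L) = 7.284 mA/V².
V_ov = V_GS − V_TN = 1.97 − 0.945 = 1.03 V.
Since V_DS = 3.13 V ≥ V_ov = 1.03 V, the device is in saturation.
I_D = ½ k_n V_ov² = 0.5 × 7.284 × 1.03² = 3.85 mA.

Saturation; I_D = 3.85 mA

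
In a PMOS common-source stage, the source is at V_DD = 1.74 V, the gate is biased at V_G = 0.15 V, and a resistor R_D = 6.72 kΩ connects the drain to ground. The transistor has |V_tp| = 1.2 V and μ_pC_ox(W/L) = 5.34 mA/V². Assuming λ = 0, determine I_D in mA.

V_SG = V_DD − V_G = 1.74 − 0.15 = 1.59 V, so V_ov = 1.59 − 1.2 = 0.39 V.
Assume saturation: I_D = ½ k_p V_ov² = 0.5 × 5.34 × 0.39² = 0.406 mA, giving V_SD = V_DD − I_D R_D = 1.74 − 0.406 × 6.72 = -0.989 V.
But -0.989 V < V_ov = 0.39 V, so the device is actually in triode.
In triode I_D = k_p[V_ov V_SD − ½ V_SD²] and I_D = (V_DD − V_SD)/R_D. Equating: 17.9 V_SD² − 15 V_SD + 1.74 = 0, giving V_SD = 0.139 V (the root below V_ov).
I_D = (1.74 − 0.139) / 6.72 = 0.238 mA.

I_D = 0.238 mA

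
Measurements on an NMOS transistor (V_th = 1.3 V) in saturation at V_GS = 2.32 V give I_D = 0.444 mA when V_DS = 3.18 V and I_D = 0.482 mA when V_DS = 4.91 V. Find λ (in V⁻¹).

With V_GS fixed, I_D ∝ (1 + λ V_DS) in saturation, so I_D2/I_D1 = (1 + λ V_DS2)/(1 + λ V_DS1).
0.482/0.444 = 1.086 = (1 + 4.91 λ)/(1 + 3.18 λ).
Solving: λ (I_D1 V_DS2 − I_D2 V_DS1) = I_D2 − I_D1, so λ = (0.482 − 0.444) / (0.444 × 4.91 − 0.482 × 3.18) = 0.038 / 0.647 = 0.0587 V⁻¹.

λ = 0.0587 V⁻¹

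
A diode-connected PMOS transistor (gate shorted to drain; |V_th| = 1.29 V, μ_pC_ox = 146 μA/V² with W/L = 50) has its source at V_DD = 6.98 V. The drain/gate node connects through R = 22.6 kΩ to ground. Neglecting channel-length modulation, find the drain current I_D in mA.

With gate tied to drain, V_SG = V_SD ≥ V_SG − |V_th|, so the device is in saturation.
k_p = μ_pC_ox · (W/L) = 7.3 mA/V².
KCL at the drain: ½ k_p (V_SG − |V_th|)² = (V_DD − V_SG)/R.
Let x = V_SG − 1.29. Then 82.5 x² + x − 5.69 = 0, giving x = 0.257 V (positive root), so V_SG = 1.55 V.
I_D = (V_DD − V_SG)/R = (6.98 − 1.55) / 22.6 = 0.24 mA.

I_D = 0.240 mA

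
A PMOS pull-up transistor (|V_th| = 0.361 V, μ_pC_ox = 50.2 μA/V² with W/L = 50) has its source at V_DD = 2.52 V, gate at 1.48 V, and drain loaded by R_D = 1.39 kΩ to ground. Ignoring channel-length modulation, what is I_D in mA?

I_D = 0.579 mA

V_SG = V_DD − V_G = 2.52 − 1.48 = 1.04 V, so V_ov = 1.04 − 0.361 = 0.679 V.
k_p = μ_pC_ox · (W/L) = 2.51 mA/V².
Assume saturation: I_D = ½ k_p V_ov² = 0.5 × 2.51 × 0.679² = 0.579 mA, giving V_SD = V_DD − I_D R_D = 2.52 − 0.579 × 1.39 = 1.72 V.
V_SD = 1.72 V ≥ V_ov = 0.679 V, confirming saturation.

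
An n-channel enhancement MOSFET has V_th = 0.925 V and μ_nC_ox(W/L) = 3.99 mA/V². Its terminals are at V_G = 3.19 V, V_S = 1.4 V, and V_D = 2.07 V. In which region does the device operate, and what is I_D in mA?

V_GS = V_G − V_S = 3.19 − 1.4 = 1.79 V; V_DS = V_D − V_S = 2.07 − 1.4 = 0.67 V.
V_ov = V_GS − V_th = 1.79 − 0.925 = 0.865 V.
Since V_DS = 0.67 V < V_ov = 0.865 V, the device is in the triode region.
I_D = k_n [V_ov · V_DS − ½ V_DS²] = 3.99 × [0.865 × 0.67 − 0.5 × 0.67²] = 1.42 mA.

Triode; I_D = 1.42 mA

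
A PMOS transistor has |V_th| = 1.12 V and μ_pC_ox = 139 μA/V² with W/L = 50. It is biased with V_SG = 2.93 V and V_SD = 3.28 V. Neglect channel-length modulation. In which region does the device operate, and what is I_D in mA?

Saturation; I_D = 11.4 mA

k_p = μ_pC_ox · (W/L) = 6.95 mA/V².
V_ov = V_SG − |V_th| = 2.93 − 1.12 = 1.81 V.
Since V_SD = 3.28 V ≥ V_ov = 1.81 V, the device is in saturation.
I_D = ½ k_p V_ov² = 0.5 × 6.95 × 1.81² = 11.4 mA.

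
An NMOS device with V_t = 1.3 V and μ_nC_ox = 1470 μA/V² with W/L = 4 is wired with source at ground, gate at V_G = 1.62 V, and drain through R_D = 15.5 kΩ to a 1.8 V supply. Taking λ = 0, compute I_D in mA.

I_D = 0.112 mA

V_GS = V_G = 1.62 V, so V_ov = 1.62 − 1.3 = 0.32 V.
k_n = μ_nC_ox · (W/L) = 5.88 mA/V².
Assume saturation: I_D = ½ k_n V_ov² = 0.5 × 5.88 × 0.32² = 0.301 mA, giving V_DS = V_DD − I_D R_D = 1.8 − 0.301 × 15.5 = -2.87 V.
But -2.87 V < V_ov = 0.32 V, so the device is actually in triode.
In triode I_D = k_n[V_ov V_DS − ½ V_DS²] and I_D = (V_DD − V_DS)/R_D. Equating: 45.6 V_DS² − 30.16 V_DS + 1.8 = 0, giving V_DS = 0.0663 V (the root below V_ov).
I_D = (1.8 − 0.0663) / 15.5 = 0.112 mA.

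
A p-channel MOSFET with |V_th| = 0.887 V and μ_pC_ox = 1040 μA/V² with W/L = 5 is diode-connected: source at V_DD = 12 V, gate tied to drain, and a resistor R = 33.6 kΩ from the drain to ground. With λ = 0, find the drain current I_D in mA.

With gate tied to drain, V_SG = V_SD ≥ V_SG − |V_th|, so the device is in saturation.
k_p = μ_pC_ox · (W/L) = 5.2 mA/V².
KCL at the drain: ½ k_p (V_SG − |V_th|)² = (V_DD − V_SG)/R.
Let x = V_SG − 0.887. Then 87.4 x² + x − 11.11 = 0, giving x = 0.351 V (positive root), so V_SG = 1.24 V.
I_D = (V_DD − V_SG)/R = (12 − 1.24) / 33.6 = 0.32 mA.

I_D = 0.320 mA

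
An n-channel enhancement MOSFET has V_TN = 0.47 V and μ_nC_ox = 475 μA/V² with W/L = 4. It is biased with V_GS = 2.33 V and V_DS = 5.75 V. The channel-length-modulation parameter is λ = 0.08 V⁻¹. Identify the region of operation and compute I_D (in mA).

k_n = μ_nC_ox · (W/L) = 1.9 mA/V².
V_ov = V_GS − V_TN = 2.33 − 0.47 = 1.86 V.
Since V_DS = 5.75 V ≥ V_ov = 1.86 V, the device is in saturation.
I_D = ½ k_n V_ov² (1 + λ V_DS) = 0.5 × 1.9 × 1.86² × (1 + 0.08 × 5.75) = 4.8 mA.

Saturation; I_D = 4.80 mA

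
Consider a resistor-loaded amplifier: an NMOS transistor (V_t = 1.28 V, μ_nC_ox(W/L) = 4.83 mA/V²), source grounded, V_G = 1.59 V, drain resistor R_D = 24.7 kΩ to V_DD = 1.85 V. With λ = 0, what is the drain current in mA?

V_GS = V_G = 1.59 V, so V_ov = 1.59 − 1.28 = 0.31 V.
Assume saturation: I_D = ½ k_n V_ov² = 0.5 × 4.83 × 0.31² = 0.232 mA, giving V_DS = V_DD − I_D R_D = 1.85 − 0.232 × 24.7 = -3.88 V.
But -3.88 V < V_ov = 0.31 V, so the device is actually in triode.
In triode I_D = k_n[V_ov V_DS − ½ V_DS²] and I_D = (V_DD − V_DS)/R_D. Equating: 59.7 V_DS² − 37.98 V_DS + 1.85 = 0, giving V_DS = 0.0531 V (the root below V_ov).
I_D = (1.85 − 0.0531) / 24.7 = 0.0727 mA.

I_D = 0.0727 mA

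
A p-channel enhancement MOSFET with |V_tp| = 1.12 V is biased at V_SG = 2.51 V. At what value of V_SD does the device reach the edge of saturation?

V_SD,sat = 1.39 V

The boundary between triode and saturation is V_SD = V_SG − |V_tp| = V_ov.
V_ov = 2.51 − 1.12 = 1.39 V.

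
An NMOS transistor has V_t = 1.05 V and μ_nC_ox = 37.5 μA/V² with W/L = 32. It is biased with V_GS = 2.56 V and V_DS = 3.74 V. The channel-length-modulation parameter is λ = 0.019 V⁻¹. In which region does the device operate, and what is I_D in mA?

k_n = μ_nC_ox · (W/L) = 1.2 mA/V².
V_ov = V_GS − V_t = 2.56 − 1.05 = 1.51 V.
Since V_DS = 3.74 V ≥ V_ov = 1.51 V, the device is in saturation.
I_D = ½ k_n V_ov² (1 + λ V_DS) = 0.5 × 1.2 × 1.51² × (1 + 0.019 × 3.74) = 1.47 mA.

Saturation; I_D = 1.47 mA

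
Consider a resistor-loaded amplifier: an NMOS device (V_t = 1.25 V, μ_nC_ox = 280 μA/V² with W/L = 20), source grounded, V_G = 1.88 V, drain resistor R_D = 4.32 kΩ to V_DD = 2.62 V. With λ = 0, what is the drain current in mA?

V_GS = V_G = 1.88 V, so V_ov = 1.88 − 1.25 = 0.63 V.
k_n = μ_nC_ox · (W/L) = 5.6 mA/V².
Assume saturation: I_D = ½ k_n V_ov² = 0.5 × 5.6 × 0.63² = 1.11 mA, giving V_DS = V_DD − I_D R_D = 2.62 − 1.11 × 4.32 = -2.18 V.
But -2.18 V < V_ov = 0.63 V, so the device is actually in triode.
In triode I_D = k_n[V_ov V_DS − ½ V_DS²] and I_D = (V_DD − V_DS)/R_D. Equating: 12.1 V_DS² − 16.24 V_DS + 2.62 = 0, giving V_DS = 0.188 V (the root below V_ov).
I_D = (2.62 − 0.188) / 4.32 = 0.563 mA.

I_D = 0.563 mA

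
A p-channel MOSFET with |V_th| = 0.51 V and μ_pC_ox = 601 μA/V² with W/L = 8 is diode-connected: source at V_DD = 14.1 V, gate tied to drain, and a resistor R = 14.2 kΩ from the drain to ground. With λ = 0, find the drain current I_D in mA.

I_D = 0.914 mA

With gate tied to drain, V_SG = V_SD ≥ V_SG − |V_th|, so the device is in saturation.
k_p = μ_pC_ox · (W/L) = 4.808 mA/V².
KCL at the drain: ½ k_p (V_SG − |V_th|)² = (V_DD − V_SG)/R.
Let x = V_SG − 0.51. Then 34.1 x² + x − 13.59 = 0, giving x = 0.616 V (positive root), so V_SG = 1.13 V.
I_D = (V_DD − V_SG)/R = (14.1 − 1.13) / 14.2 = 0.914 mA.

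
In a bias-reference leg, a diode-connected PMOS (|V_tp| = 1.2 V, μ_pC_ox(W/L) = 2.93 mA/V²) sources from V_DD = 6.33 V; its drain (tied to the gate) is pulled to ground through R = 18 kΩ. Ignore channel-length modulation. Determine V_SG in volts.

With gate tied to drain, V_SG = V_SD ≥ V_SG − |V_tp|, so the device is in saturation.
KCL at the drain: ½ k_p (V_SG − |V_tp|)² = (V_DD − V_SG)/R.
Let x = V_SG − 1.2. Then 26.4 x² + x − 5.13 = 0, giving x = 0.423 V (positive root), so V_SG = 1.62 V.
I_D = (V_DD − V_SG)/R = (6.33 − 1.62) / 18 = 0.262 mA.

V_SG = 1.62 V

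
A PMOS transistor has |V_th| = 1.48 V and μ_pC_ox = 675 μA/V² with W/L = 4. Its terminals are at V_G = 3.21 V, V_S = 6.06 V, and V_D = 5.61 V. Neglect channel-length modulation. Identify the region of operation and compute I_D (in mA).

V_SG = V_S − V_G = 6.06 − 3.21 = 2.85 V; V_SD = V_S − V_D = 6.06 − 5.61 = 0.45 V.
k_p = μ_pC_ox · (W/L) = 2.7 mA/V².
V_ov = V_SG − |V_th| = 2.85 − 1.48 = 1.37 V.
Since V_SD = 0.45 V < V_ov = 1.37 V, the device is in the triode region.
I_D = k_p [V_ov · V_SD − ½ V_SD²] = 2.7 × [1.37 × 0.45 − 0.5 × 0.45²] = 1.39 mA.

Triode; I_D = 1.39 mA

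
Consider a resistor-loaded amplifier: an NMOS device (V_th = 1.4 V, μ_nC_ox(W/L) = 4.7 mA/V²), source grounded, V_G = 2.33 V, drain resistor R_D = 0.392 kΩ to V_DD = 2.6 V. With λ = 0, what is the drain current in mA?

V_GS = V_G = 2.33 V, so V_ov = 2.33 − 1.4 = 0.93 V.
Assume saturation: I_D = ½ k_n V_ov² = 0.5 × 4.7 × 0.93² = 2.03 mA, giving V_DS = V_DD − I_D R_D = 2.6 − 2.03 × 0.392 = 1.8 V.
V_DS = 1.8 V ≥ V_ov = 0.93 V, confirming saturation.

I_D = 2.03 mA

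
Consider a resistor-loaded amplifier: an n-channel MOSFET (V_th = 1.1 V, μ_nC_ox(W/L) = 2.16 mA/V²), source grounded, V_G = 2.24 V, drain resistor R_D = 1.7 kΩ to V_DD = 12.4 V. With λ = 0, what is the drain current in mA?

V_GS = V_G = 2.24 V, so V_ov = 2.24 − 1.1 = 1.14 V.
Assume saturation: I_D = ½ k_n V_ov² = 0.5 × 2.16 × 1.14² = 1.4 mA, giving V_DS = V_DD − I_D R_D = 12.4 − 1.4 × 1.7 = 10 V.
V_DS = 10 V ≥ V_ov = 1.14 V, confirming saturation.

I_D = 1.40 mA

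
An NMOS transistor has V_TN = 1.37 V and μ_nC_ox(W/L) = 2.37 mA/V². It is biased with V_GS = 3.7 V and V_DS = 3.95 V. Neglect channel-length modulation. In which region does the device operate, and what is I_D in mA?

Saturation; I_D = 6.43 mA

V_ov = V_GS − V_TN = 3.7 − 1.37 = 2.33 V.
Since V_DS = 3.95 V ≥ V_ov = 2.33 V, the device is in saturation.
I_D = ½ k_n V_ov² = 0.5 × 2.37 × 2.33² = 6.43 mA.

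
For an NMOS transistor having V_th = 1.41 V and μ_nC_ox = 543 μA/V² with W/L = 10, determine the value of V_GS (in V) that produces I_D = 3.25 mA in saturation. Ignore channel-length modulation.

V_GS = 2.50 V

k_n = μ_nC_ox · (W/L) = 5.43 mA/V².
In saturation I_D = ½ k_n (V_GS − V_th)², so V_GS − V_th = √(2 I_D / k_n) = √(2 × 3.25 / 5.43) = 1.09 V.
V_GS = 1.41 + 1.09 = 2.5 V.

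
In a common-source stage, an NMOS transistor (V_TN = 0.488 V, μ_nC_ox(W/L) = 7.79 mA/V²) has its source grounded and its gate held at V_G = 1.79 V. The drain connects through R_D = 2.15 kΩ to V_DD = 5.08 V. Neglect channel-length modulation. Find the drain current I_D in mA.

V_GS = V_G = 1.79 V, so V_ov = 1.79 − 0.488 = 1.3 V.
Assume saturation: I_D = ½ k_n V_ov² = 0.5 × 7.79 × 1.3² = 6.6 mA, giving V_DS = V_DD − I_D R_D = 5.08 − 6.6 × 2.15 = -9.12 V.
But -9.12 V < V_ov = 1.3 V, so the device is actually in triode.
In triode I_D = k_n[V_ov V_DS − ½ V_DS²] and I_D = (V_DD − V_DS)/R_D. Equating: 8.37 V_DS² − 22.81 V_DS + 5.08 = 0, giving V_DS = 0.245 V (the root below V_ov).
I_D = (5.08 − 0.245) / 2.15 = 2.25 mA.

I_D = 2.25 mA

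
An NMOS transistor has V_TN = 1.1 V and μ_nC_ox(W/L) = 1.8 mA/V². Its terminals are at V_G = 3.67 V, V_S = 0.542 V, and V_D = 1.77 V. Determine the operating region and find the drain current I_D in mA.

V_GS = V_G − V_S = 3.67 − 0.542 = 3.13 V; V_DS = V_D − V_S = 1.77 − 0.542 = 1.23 V.
V_ov = V_GS − V_TN = 3.13 − 1.1 = 2.03 V.
Since V_DS = 1.23 V < V_ov = 2.03 V, the device is in the triode region.
I_D = k_n [V_ov · V_DS − ½ V_DS²] = 1.8 × [2.03 × 1.23 − 0.5 × 1.23²] = 3.13 mA.

Triode; I_D = 3.13 mA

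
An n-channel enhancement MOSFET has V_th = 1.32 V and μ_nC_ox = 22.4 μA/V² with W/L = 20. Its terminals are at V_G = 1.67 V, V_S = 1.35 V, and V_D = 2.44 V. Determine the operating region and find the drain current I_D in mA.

Cutoff; I_D = 0 mA

V_GS = V_G − V_S = 1.67 − 1.35 = 0.32 V; V_DS = V_D − V_S = 2.44 − 1.35 = 1.09 V.
V_GS = 0.32 V < V_th = 1.32 V, so the transistor is in cutoff.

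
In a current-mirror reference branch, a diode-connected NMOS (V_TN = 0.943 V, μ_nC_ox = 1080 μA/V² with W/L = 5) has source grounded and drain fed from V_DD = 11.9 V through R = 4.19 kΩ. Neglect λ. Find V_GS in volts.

With gate tied to drain, V_GS = V_DS ≥ V_GS − V_TN, so the device is in saturation.
k_n = μ_nC_ox · (W/L) = 5.4 mA/V².
KCL at the drain: ½ k_n (V_GS − V_TN)² = (V_DD − V_GS)/R.
Let x = V_GS − 0.943. Then 11.3 x² + x − 10.96 = 0, giving x = 0.941 V (positive root), so V_GS = 1.88 V.
I_D = (V_DD − V_GS)/R = (11.9 − 1.88) / 4.19 = 2.39 mA.

V_GS = 1.88 V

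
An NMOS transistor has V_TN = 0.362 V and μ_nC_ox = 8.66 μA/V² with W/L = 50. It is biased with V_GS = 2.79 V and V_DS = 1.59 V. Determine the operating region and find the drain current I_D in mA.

Triode; I_D = 1.12 mA

k_n = μ_nC_ox · (W/L) = 0.433 mA/V².
V_ov = V_GS − V_TN = 2.79 − 0.362 = 2.43 V.
Since V_DS = 1.59 V < V_ov = 2.43 V, the device is in the triode region.
I_D = k_n [V_ov · V_DS − ½ V_DS²] = 0.433 × [2.43 × 1.59 − 0.5 × 1.59²] = 1.12 mA.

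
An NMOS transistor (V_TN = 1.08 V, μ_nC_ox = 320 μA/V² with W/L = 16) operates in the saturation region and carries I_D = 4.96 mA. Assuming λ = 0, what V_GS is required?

V_GS = 2.47 V

k_n = μ_nC_ox · (W/L) = 5.12 mA/V².
In saturation I_D = ½ k_n (V_GS − V_TN)², so V_GS − V_TN = √(2 I_D / k_n) = √(2 × 4.96 / 5.12) = 1.39 V.
V_GS = 1.08 + 1.39 = 2.47 V.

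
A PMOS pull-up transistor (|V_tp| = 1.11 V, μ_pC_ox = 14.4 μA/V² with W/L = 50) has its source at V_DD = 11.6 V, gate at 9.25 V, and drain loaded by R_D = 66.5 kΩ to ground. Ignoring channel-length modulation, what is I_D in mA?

I_D = 0.171 mA

V_SG = V_DD − V_G = 11.6 − 9.25 = 2.35 V, so V_ov = 2.35 − 1.11 = 1.24 V.
k_p = μ_pC_ox · (W/L) = 0.72 mA/V².
Assume saturation: I_D = ½ k_p V_ov² = 0.5 × 0.72 × 1.24² = 0.554 mA, giving V_SD = V_DD − I_D R_D = 11.6 − 0.554 × 66.5 = -25.2 V.
But -25.2 V < V_ov = 1.24 V, so the device is actually in triode.
In triode I_D = k_p[V_ov V_SD − ½ V_SD²] and I_D = (V_DD − V_SD)/R_D. Equating: 23.9 V_SD² − 60.37 V_SD + 11.6 = 0, giving V_SD = 0.21 V (the root below V_ov).
I_D = (11.6 − 0.21) / 66.5 = 0.171 mA.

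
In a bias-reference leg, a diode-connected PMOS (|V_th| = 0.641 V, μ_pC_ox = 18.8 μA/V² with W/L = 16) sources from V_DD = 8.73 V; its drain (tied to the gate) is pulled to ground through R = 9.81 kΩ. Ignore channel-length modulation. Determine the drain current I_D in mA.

I_D = 0.618 mA

With gate tied to drain, V_SG = V_SD ≥ V_SG − |V_th|, so the device is in saturation.
k_p = μ_pC_ox · (W/L) = 0.3008 mA/V².
KCL at the drain: ½ k_p (V_SG − |V_th|)² = (V_DD − V_SG)/R.
Let x = V_SG − 0.641. Then 1.48 x² + x − 8.089 = 0, giving x = 2.03 V (positive root), so V_SG = 2.67 V.
I_D = (V_DD − V_SG)/R = (8.73 − 2.67) / 9.81 = 0.618 mA.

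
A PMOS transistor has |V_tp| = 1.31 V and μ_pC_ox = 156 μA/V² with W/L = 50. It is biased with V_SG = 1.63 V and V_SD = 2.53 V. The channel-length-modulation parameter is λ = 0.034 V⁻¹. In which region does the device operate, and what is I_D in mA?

Saturation; I_D = 0.434 mA

k_p = μ_pC_ox · (W/L) = 7.8 mA/V².
V_ov = V_SG − |V_tp| = 1.63 − 1.31 = 0.32 V.
Since V_SD = 2.53 V ≥ V_ov = 0.32 V, the device is in saturation.
I_D = ½ k_p V_ov² (1 + λ V_SD) = 0.5 × 7.8 × 0.32² × (1 + 0.034 × 2.53) = 0.434 mA.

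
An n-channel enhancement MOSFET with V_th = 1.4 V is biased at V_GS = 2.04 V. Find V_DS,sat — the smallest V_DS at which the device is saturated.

The boundary between triode and saturation is V_DS = V_GS − V_th = V_ov.
V_ov = 2.04 − 1.4 = 0.64 V.

V_DS,sat = 0.640 V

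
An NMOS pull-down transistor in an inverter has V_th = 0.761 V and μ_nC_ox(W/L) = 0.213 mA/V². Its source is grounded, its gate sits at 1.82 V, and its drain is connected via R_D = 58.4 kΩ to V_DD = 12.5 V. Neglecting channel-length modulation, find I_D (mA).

I_D = 0.119 mA

V_GS = V_G = 1.82 V, so V_ov = 1.82 − 0.761 = 1.06 V.
Assume saturation: I_D = ½ k_n V_ov² = 0.5 × 0.213 × 1.06² = 0.119 mA, giving V_DS = V_DD − I_D R_D = 12.5 − 0.119 × 58.4 = 5.52 V.
V_DS = 5.52 V ≥ V_ov = 1.06 V, confirming saturation.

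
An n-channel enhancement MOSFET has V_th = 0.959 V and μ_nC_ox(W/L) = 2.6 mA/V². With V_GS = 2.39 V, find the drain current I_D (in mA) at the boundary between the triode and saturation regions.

I_D = 2.66 mA

At the boundary V_DS = V_ov = V_GS − V_th = 2.39 − 0.959 = 1.43 V.
I_D = ½ k_n V_ov² = 0.5 × 2.6 × 1.43² = 2.66 mA.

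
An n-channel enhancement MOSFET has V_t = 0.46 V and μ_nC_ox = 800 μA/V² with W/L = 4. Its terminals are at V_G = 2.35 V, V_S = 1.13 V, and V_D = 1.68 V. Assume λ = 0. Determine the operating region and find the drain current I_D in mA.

Triode; I_D = 0.854 mA

V_GS = V_G − V_S = 2.35 − 1.13 = 1.22 V; V_DS = V_D − V_S = 1.68 − 1.13 = 0.55 V.
k_n = μ_nC_ox · (W/L) = 3.2 mA/V².
V_ov = V_GS − V_t = 1.22 − 0.46 = 0.76 V.
Since V_DS = 0.55 V < V_ov = 0.76 V, the device is in the triode region.
I_D = k_n [V_ov · V_DS − ½ V_DS²] = 3.2 × [0.76 × 0.55 − 0.5 × 0.55²] = 0.854 mA.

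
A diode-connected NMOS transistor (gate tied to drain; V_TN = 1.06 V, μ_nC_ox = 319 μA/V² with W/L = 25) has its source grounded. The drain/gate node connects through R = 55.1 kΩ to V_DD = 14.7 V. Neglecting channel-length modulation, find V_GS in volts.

With gate tied to drain, V_GS = V_DS ≥ V_GS − V_TN, so the device is in saturation.
k_n = μ_nC_ox · (W/L) = 7.975 mA/V².
KCL at the drain: ½ k_n (V_GS − V_TN)² = (V_DD − V_GS)/R.
Let x = V_GS − 1.06. Then 220 x² + x − 13.64 = 0, giving x = 0.247 V (positive root), so V_GS = 1.31 V.
I_D = (V_DD − V_GS)/R = (14.7 − 1.31) / 55.1 = 0.243 mA.

V_GS = 1.31 V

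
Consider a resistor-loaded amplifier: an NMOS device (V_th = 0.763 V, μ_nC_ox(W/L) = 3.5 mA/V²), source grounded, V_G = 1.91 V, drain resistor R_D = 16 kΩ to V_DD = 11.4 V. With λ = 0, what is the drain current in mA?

V_GS = V_G = 1.91 V, so V_ov = 1.91 − 0.763 = 1.15 V.
Assume saturation: I_D = ½ k_n V_ov² = 0.5 × 3.5 × 1.15² = 2.3 mA, giving V_DS = V_DD − I_D R_D = 11.4 − 2.3 × 16 = -25.4 V.
But -25.4 V < V_ov = 1.15 V, so the device is actually in triode.
In triode I_D = k_n[V_ov V_DS − ½ V_DS²] and I_D = (V_DD − V_DS)/R_D. Equating: 28 V_DS² − 65.23 V_DS + 11.4 = 0, giving V_DS = 0.19 V (the root below V_ov).
I_D = (11.4 − 0.19) / 16 = 0.701 mA.

I_D = 0.701 mA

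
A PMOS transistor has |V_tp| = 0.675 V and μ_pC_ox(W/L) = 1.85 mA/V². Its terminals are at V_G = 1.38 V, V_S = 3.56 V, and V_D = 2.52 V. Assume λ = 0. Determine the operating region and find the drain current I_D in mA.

V_SG = V_S − V_G = 3.56 − 1.38 = 2.18 V; V_SD = V_S − V_D = 3.56 − 2.52 = 1.04 V.
V_ov = V_SG − |V_tp| = 2.18 − 0.675 = 1.51 V.
Since V_SD = 1.04 V < V_ov = 1.51 V, the device is in the triode region.
I_D = k_p [V_ov · V_SD − ½ V_SD²] = 1.85 × [1.51 × 1.04 − 0.5 × 1.04²] = 1.9 mA.

Triode; I_D = 1.90 mA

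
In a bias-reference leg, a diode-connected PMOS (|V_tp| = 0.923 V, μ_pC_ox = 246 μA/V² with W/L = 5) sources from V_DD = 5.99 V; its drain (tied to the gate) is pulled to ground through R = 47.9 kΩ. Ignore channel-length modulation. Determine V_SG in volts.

V_SG = 1.32 V

With gate tied to drain, V_SG = V_SD ≥ V_SG − |V_tp|, so the device is in saturation.
k_p = μ_pC_ox · (W/L) = 1.23 mA/V².
KCL at the drain: ½ k_p (V_SG − |V_tp|)² = (V_DD − V_SG)/R.
Let x = V_SG − 0.923. Then 29.5 x² + x − 5.067 = 0, giving x = 0.398 V (positive root), so V_SG = 1.32 V.
I_D = (V_DD − V_SG)/R = (5.99 − 1.32) / 47.9 = 0.0975 mA.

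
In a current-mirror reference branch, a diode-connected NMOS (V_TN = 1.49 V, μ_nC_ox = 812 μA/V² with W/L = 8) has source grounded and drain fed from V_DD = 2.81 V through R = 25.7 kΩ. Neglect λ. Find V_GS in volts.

V_GS = 1.61 V

With gate tied to drain, V_GS = V_DS ≥ V_GS − V_TN, so the device is in saturation.
k_n = μ_nC_ox · (W/L) = 6.496 mA/V².
KCL at the drain: ½ k_n (V_GS − V_TN)² = (V_DD − V_GS)/R.
Let x = V_GS − 1.49. Then 83.5 x² + x − 1.32 = 0, giving x = 0.12 V (positive root), so V_GS = 1.61 V.
I_D = (V_DD − V_GS)/R = (2.81 − 1.61) / 25.7 = 0.0467 mA.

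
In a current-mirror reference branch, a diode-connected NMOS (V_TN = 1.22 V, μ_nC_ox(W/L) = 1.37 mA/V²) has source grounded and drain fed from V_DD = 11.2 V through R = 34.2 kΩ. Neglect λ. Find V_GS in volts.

With gate tied to drain, V_GS = V_DS ≥ V_GS − V_TN, so the device is in saturation.
KCL at the drain: ½ k_n (V_GS − V_TN)² = (V_DD − V_GS)/R.
Let x = V_GS − 1.22. Then 23.4 x² + x − 9.98 = 0, giving x = 0.632 V (positive root), so V_GS = 1.85 V.
I_D = (V_DD − V_GS)/R = (11.2 − 1.85) / 34.2 = 0.273 mA.

V_GS = 1.85 V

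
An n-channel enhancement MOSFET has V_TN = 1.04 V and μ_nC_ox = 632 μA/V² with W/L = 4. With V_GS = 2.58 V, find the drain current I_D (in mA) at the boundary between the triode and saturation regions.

At the boundary V_DS = V_ov = V_GS − V_TN = 2.58 − 1.04 = 1.54 V.
k_n = μ_nC_ox · (W/L) = 2.528 mA/V².
I_D = ½ k_n V_ov² = 0.5 × 2.528 × 1.54² = 3 mA.

I_D = 3.00 mA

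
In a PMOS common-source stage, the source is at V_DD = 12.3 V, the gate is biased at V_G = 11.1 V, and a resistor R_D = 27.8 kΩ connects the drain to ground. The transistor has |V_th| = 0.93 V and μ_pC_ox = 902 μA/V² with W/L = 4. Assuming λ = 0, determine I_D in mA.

V_SG = V_DD − V_G = 12.3 − 11.1 = 1.2 V, so V_ov = 1.2 − 0.93 = 0.27 V.
k_p = μ_pC_ox · (W/L) = 3.608 mA/V².
Assume saturation: I_D = ½ k_p V_ov² = 0.5 × 3.608 × 0.27² = 0.132 mA, giving V_SD = V_DD − I_D R_D = 12.3 − 0.132 × 27.8 = 8.64 V.
V_SD = 8.64 V ≥ V_ov = 0.27 V, confirming saturation.

I_D = 0.132 mA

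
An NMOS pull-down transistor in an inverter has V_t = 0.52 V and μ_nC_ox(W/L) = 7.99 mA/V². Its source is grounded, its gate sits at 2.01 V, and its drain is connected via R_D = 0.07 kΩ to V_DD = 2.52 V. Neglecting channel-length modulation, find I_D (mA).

I_D = 8.87 mA

V_GS = V_G = 2.01 V, so V_ov = 2.01 − 0.52 = 1.49 V.
Assume saturation: I_D = ½ k_n V_ov² = 0.5 × 7.99 × 1.49² = 8.87 mA, giving V_DS = V_DD − I_D R_D = 2.52 − 8.87 × 0.07 = 1.9 V.
V_DS = 1.9 V ≥ V_ov = 1.49 V, confirming saturation.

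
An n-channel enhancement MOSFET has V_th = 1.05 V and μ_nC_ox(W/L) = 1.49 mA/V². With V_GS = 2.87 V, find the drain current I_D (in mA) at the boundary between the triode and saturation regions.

I_D = 2.47 mA

At the boundary V_DS = V_ov = V_GS − V_th = 2.87 − 1.05 = 1.82 V.
I_D = ½ k_n V_ov² = 0.5 × 1.49 × 1.82² = 2.47 mA.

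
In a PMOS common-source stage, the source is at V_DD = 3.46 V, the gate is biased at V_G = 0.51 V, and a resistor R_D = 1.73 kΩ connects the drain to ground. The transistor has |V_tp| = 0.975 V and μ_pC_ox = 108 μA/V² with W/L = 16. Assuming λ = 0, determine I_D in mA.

V_SG = V_DD − V_G = 3.46 − 0.51 = 2.95 V, so V_ov = 2.95 − 0.975 = 1.98 V.
k_p = μ_pC_ox · (W/L) = 1.728 mA/V².
Assume saturation: I_D = ½ k_p V_ov² = 0.5 × 1.728 × 1.98² = 3.37 mA, giving V_SD = V_DD − I_D R_D = 3.46 − 3.37 × 1.73 = -2.37 V.
But -2.37 V < V_ov = 1.98 V, so the device is actually in triode.
In triode I_D = k_p[V_ov V_SD − ½ V_SD²] and I_D = (V_DD − V_SD)/R_D. Equating: 1.49 V_SD² − 6.904 V_SD + 3.46 = 0, giving V_SD = 0.572 V (the root below V_ov).
I_D = (3.46 − 0.572) / 1.73 = 1.67 mA.

I_D = 1.67 mA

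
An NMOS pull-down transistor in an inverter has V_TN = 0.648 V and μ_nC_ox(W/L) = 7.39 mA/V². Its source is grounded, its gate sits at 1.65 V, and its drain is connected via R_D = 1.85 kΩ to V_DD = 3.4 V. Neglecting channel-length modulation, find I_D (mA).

I_D = 1.70 mA

V_GS = V_G = 1.65 V, so V_ov = 1.65 − 0.648 = 1 V.
Assume saturation: I_D = ½ k_n V_ov² = 0.5 × 7.39 × 1² = 3.71 mA, giving V_DS = V_DD − I_D R_D = 3.4 − 3.71 × 1.85 = -3.46 V.
But -3.46 V < V_ov = 1 V, so the device is actually in triode.
In triode I_D = k_n[V_ov V_DS − ½ V_DS²] and I_D = (V_DD − V_DS)/R_D. Equating: 6.84 V_DS² − 14.7 V_DS + 3.4 = 0, giving V_DS = 0.264 V (the root below V_ov).
I_D = (3.4 − 0.264) / 1.85 = 1.7 mA.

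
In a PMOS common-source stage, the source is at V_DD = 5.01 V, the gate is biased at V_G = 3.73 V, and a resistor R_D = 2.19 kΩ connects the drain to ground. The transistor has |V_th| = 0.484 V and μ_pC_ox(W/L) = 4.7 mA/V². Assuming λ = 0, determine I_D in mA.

I_D = 1.49 mA

V_SG = V_DD − V_G = 5.01 − 3.73 = 1.28 V, so V_ov = 1.28 − 0.484 = 0.796 V.
Assume saturation: I_D = ½ k_p V_ov² = 0.5 × 4.7 × 0.796² = 1.49 mA, giving V_SD = V_DD − I_D R_D = 5.01 − 1.49 × 2.19 = 1.75 V.
V_SD = 1.75 V ≥ V_ov = 0.796 V, confirming saturation.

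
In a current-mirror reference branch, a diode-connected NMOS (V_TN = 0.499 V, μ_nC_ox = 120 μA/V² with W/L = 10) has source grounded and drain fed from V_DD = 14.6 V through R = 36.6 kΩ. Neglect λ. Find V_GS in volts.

V_GS = 1.28 V

With gate tied to drain, V_GS = V_DS ≥ V_GS − V_TN, so the device is in saturation.
k_n = μ_nC_ox · (W/L) = 1.2 mA/V².
KCL at the drain: ½ k_n (V_GS − V_TN)² = (V_DD − V_GS)/R.
Let x = V_GS − 0.499. Then 22 x² + x − 14.1 = 0, giving x = 0.779 V (positive root), so V_GS = 1.28 V.
I_D = (V_DD − V_GS)/R = (14.6 − 1.28) / 36.6 = 0.364 mA.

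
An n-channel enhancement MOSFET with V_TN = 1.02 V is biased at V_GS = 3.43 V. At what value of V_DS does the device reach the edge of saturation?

V_DS,sat = 2.41 V

The boundary between triode and saturation is V_DS = V_GS − V_TN = V_ov.
V_ov = 3.43 − 1.02 = 2.41 V.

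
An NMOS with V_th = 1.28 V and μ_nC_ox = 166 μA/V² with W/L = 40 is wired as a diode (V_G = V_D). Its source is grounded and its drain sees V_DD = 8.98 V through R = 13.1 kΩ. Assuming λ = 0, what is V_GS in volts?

With gate tied to drain, V_GS = V_DS ≥ V_GS − V_th, so the device is in saturation.
k_n = μ_nC_ox · (W/L) = 6.64 mA/V².
KCL at the drain: ½ k_n (V_GS − V_th)² = (V_DD − V_GS)/R.
Let x = V_GS − 1.28. Then 43.5 x² + x − 7.7 = 0, giving x = 0.409 V (positive root), so V_GS = 1.69 V.
I_D = (V_DD − V_GS)/R = (8.98 − 1.69) / 13.1 = 0.557 mA.

V_GS = 1.69 V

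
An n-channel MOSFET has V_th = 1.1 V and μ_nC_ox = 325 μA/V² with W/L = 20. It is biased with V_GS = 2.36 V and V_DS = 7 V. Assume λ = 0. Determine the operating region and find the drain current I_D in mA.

k_n = μ_nC_ox · (W/L) = 6.5 mA/V².
V_ov = V_GS − V_th = 2.36 − 1.1 = 1.26 V.
Since V_DS = 7 V ≥ V_ov = 1.26 V, the device is in saturation.
I_D = ½ k_n V_ov² = 0.5 × 6.5 × 1.26² = 5.16 mA.

Saturation; I_D = 5.16 mA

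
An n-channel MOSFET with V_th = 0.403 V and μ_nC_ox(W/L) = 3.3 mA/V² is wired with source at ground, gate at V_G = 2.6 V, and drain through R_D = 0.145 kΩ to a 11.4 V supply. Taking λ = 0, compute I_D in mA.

V_GS = V_G = 2.6 V, so V_ov = 2.6 − 0.403 = 2.2 V.
Assume saturation: I_D = ½ k_n V_ov² = 0.5 × 3.3 × 2.2² = 7.96 mA, giving V_DS = V_DD − I_D R_D = 11.4 − 7.96 × 0.145 = 10.2 V.
V_DS = 10.2 V ≥ V_ov = 2.2 V, confirming saturation.

I_D = 7.96 mA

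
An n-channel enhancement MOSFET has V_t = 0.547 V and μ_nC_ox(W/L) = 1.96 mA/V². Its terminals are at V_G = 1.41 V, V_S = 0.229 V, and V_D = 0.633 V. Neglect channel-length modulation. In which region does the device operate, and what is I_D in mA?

Triode; I_D = 0.342 mA

V_GS = V_G − V_S = 1.41 − 0.229 = 1.18 V; V_DS = V_D − V_S = 0.633 − 0.229 = 0.404 V.
V_ov = V_GS − V_t = 1.18 − 0.547 = 0.634 V.
Since V_DS = 0.404 V < V_ov = 0.634 V, the device is in the triode region.
I_D = k_n [V_ov · V_DS − ½ V_DS²] = 1.96 × [0.634 × 0.404 − 0.5 × 0.404²] = 0.342 mA.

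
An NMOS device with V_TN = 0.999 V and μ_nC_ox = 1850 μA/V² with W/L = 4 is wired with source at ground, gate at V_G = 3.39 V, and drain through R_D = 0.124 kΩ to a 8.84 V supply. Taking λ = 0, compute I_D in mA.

V_GS = V_G = 3.39 V, so V_ov = 3.39 − 0.999 = 2.39 V.
k_n = μ_nC_ox · (W/L) = 7.4 mA/V².
Assume saturation: I_D = ½ k_n V_ov² = 0.5 × 7.4 × 2.39² = 21.2 mA, giving V_DS = V_DD − I_D R_D = 8.84 − 21.2 × 0.124 = 6.22 V.
V_DS = 6.22 V ≥ V_ov = 2.39 V, confirming saturation.

I_D = 21.2 mA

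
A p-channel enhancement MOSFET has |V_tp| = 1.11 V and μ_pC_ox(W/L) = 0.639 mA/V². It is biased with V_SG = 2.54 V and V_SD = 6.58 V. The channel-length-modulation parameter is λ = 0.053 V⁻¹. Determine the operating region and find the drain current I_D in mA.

Saturation; I_D = 0.881 mA

V_ov = V_SG − |V_tp| = 2.54 − 1.11 = 1.43 V.
Since V_SD = 6.58 V ≥ V_ov = 1.43 V, the device is in saturation.
I_D = ½ k_p V_ov² (1 + λ V_SD) = 0.5 × 0.639 × 1.43² × (1 + 0.053 × 6.58) = 0.881 mA.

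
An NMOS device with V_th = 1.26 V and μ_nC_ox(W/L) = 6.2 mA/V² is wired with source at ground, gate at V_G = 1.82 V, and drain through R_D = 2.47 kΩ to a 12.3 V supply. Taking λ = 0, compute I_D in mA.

I_D = 0.972 mA

V_GS = V_G = 1.82 V, so V_ov = 1.82 − 1.26 = 0.56 V.
Assume saturation: I_D = ½ k_n V_ov² = 0.5 × 6.2 × 0.56² = 0.972 mA, giving V_DS = V_DD − I_D R_D = 12.3 − 0.972 × 2.47 = 9.9 V.
V_DS = 9.9 V ≥ V_ov = 0.56 V, confirming saturation.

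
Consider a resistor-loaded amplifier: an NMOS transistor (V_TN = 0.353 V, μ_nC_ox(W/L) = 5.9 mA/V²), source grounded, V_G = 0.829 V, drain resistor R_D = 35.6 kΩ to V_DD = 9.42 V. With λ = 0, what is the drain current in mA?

V_GS = V_G = 0.829 V, so V_ov = 0.829 − 0.353 = 0.476 V.
Assume saturation: I_D = ½ k_n V_ov² = 0.5 × 5.9 × 0.476² = 0.668 mA, giving V_DS = V_DD − I_D R_D = 9.42 − 0.668 × 35.6 = -14.4 V.
But -14.4 V < V_ov = 0.476 V, so the device is actually in triode.
In triode I_D = k_n[V_ov V_DS − ½ V_DS²] and I_D = (V_DD − V_DS)/R_D. Equating: 105 V_DS² − 101 V_DS + 9.42 = 0, giving V_DS = 0.105 V (the root below V_ov).
I_D = (9.42 − 0.105) / 35.6 = 0.262 mA.

I_D = 0.262 mA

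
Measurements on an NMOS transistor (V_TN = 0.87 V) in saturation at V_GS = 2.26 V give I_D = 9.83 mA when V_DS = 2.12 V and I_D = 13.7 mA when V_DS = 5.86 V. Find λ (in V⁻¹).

λ = 0.136 V⁻¹

With V_GS fixed, I_D ∝ (1 + λ V_DS) in saturation, so I_D2/I_D1 = (1 + λ V_DS2)/(1 + λ V_DS1).
13.7/9.83 = 1.394 = (1 + 5.86 λ)/(1 + 2.12 λ).
Solving: λ (I_D1 V_DS2 − I_D2 V_DS1) = I_D2 − I_D1, so λ = (13.7 − 9.83) / (9.83 × 5.86 − 13.7 × 2.12) = 3.87 / 28.6 = 0.136 V⁻¹.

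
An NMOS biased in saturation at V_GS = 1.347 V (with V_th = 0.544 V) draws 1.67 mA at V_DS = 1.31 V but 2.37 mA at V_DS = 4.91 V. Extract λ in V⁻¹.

With V_GS fixed, I_D ∝ (1 + λ V_DS) in saturation, so I_D2/I_D1 = (1 + λ V_DS2)/(1 + λ V_DS1).
2.37/1.67 = 1.419 = (1 + 4.91 λ)/(1 + 1.31 λ).
Solving: λ (I_D1 V_DS2 − I_D2 V_DS1) = I_D2 − I_D1, so λ = (2.37 − 1.67) / (1.67 × 4.91 − 2.37 × 1.31) = 0.7 / 5.09 = 0.137 V⁻¹.

λ = 0.137 V⁻¹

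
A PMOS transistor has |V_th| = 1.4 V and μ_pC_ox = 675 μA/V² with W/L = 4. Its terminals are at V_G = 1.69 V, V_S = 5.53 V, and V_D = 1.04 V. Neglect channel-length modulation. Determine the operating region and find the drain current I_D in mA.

Saturation; I_D = 8.04 mA

V_SG = V_S − V_G = 5.53 − 1.69 = 3.84 V; V_SD = V_S − V_D = 5.53 − 1.04 = 4.49 V.
k_p = μ_pC_ox · (W/L) = 2.7 mA/V².
V_ov = V_SG − |V_th| = 3.84 − 1.4 = 2.44 V.
Since V_SD = 4.49 V ≥ V_ov = 2.44 V, the device is in saturation.
I_D = ½ k_p V_ov² = 0.5 × 2.7 × 2.44² = 8.04 mA.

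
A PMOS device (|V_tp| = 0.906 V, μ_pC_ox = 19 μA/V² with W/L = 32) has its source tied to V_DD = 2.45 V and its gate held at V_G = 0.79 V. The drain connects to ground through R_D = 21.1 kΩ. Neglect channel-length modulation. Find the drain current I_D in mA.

I_D = 0.103 mA

V_SG = V_DD − V_G = 2.45 − 0.79 = 1.66 V, so V_ov = 1.66 − 0.906 = 0.754 V.
k_p = μ_pC_ox · (W/L) = 0.608 mA/V².
Assume saturation: I_D = ½ k_p V_ov² = 0.5 × 0.608 × 0.754² = 0.173 mA, giving V_SD = V_DD − I_D R_D = 2.45 − 0.173 × 21.1 = -1.2 V.
But -1.2 V < V_ov = 0.754 V, so the device is actually in triode.
In triode I_D = k_p[V_ov V_SD − ½ V_SD²] and I_D = (V_DD − V_SD)/R_D. Equating: 6.41 V_SD² − 10.67 V_SD + 2.45 = 0, giving V_SD = 0.275 V (the root below V_ov).
I_D = (2.45 − 0.275) / 21.1 = 0.103 mA.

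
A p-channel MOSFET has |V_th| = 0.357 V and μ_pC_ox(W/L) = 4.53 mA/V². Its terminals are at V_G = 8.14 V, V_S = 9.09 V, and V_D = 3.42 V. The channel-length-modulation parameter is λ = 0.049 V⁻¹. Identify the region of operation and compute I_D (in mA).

Saturation; I_D = 1.02 mA

V_SG = V_S − V_G = 9.09 − 8.14 = 0.95 V; V_SD = V_S − V_D = 9.09 − 3.42 = 5.67 V.
V_ov = V_SG − |V_th| = 0.95 − 0.357 = 0.593 V.
Since V_SD = 5.67 V ≥ V_ov = 0.593 V, the device is in saturation.
I_D = ½ k_p V_ov² (1 + λ V_SD) = 0.5 × 4.53 × 0.593² × (1 + 0.049 × 5.67) = 1.02 mA.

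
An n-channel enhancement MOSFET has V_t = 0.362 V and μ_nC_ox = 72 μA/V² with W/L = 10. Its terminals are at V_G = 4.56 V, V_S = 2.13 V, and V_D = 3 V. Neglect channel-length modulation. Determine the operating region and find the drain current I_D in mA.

Triode; I_D = 1.02 mA

V_GS = V_G − V_S = 4.56 − 2.13 = 2.43 V; V_DS = V_D − V_S = 3 − 2.13 = 0.87 V.
k_n = μ_nC_ox · (W/L) = 0.72 mA/V².
V_ov = V_GS − V_t = 2.43 − 0.362 = 2.07 V.
Since V_DS = 0.87 V < V_ov = 2.07 V, the device is in the triode region.
I_D = k_n [V_ov · V_DS − ½ V_DS²] = 0.72 × [2.07 × 0.87 − 0.5 × 0.87²] = 1.02 mA.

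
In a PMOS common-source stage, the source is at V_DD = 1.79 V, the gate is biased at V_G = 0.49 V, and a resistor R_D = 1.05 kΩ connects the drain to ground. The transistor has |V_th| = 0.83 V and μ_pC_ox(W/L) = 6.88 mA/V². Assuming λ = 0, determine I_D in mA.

I_D = 0.760 mA

V_SG = V_DD − V_G = 1.79 − 0.49 = 1.3 V, so V_ov = 1.3 − 0.83 = 0.47 V.
Assume saturation: I_D = ½ k_p V_ov² = 0.5 × 6.88 × 0.47² = 0.76 mA, giving V_SD = V_DD − I_D R_D = 1.79 − 0.76 × 1.05 = 0.992 V.
V_SD = 0.992 V ≥ V_ov = 0.47 V, confirming saturation.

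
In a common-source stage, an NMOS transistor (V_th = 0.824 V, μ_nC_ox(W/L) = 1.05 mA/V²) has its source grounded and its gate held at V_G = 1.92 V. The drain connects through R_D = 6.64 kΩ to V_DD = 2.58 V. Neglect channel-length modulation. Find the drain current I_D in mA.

I_D = 0.336 mA

V_GS = V_G = 1.92 V, so V_ov = 1.92 − 0.824 = 1.1 V.
Assume saturation: I_D = ½ k_n V_ov² = 0.5 × 1.05 × 1.1² = 0.631 mA, giving V_DS = V_DD − I_D R_D = 2.58 − 0.631 × 6.64 = -1.61 V.
But -1.61 V < V_ov = 1.1 V, so the device is actually in triode.
In triode I_D = k_n[V_ov V_DS − ½ V_DS²] and I_D = (V_DD − V_DS)/R_D. Equating: 3.49 V_DS² − 8.641 V_DS + 2.58 = 0, giving V_DS = 0.347 V (the root below V_ov).
I_D = (2.58 − 0.347) / 6.64 = 0.336 mA.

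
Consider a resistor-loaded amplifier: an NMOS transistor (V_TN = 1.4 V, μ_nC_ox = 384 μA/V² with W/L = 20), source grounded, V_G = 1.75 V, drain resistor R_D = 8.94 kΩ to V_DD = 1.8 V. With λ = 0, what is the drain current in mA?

I_D = 0.192 mA

V_GS = V_G = 1.75 V, so V_ov = 1.75 − 1.4 = 0.35 V.
k_n = μ_nC_ox · (W/L) = 7.68 mA/V².
Assume saturation: I_D = ½ k_n V_ov² = 0.5 × 7.68 × 0.35² = 0.47 mA, giving V_DS = V_DD − I_D R_D = 1.8 − 0.47 × 8.94 = -2.41 V.
But -2.41 V < V_ov = 0.35 V, so the device is actually in triode.
In triode I_D = k_n[V_ov V_DS − ½ V_DS²] and I_D = (V_DD − V_DS)/R_D. Equating: 34.3 V_DS² − 25.03 V_DS + 1.8 = 0, giving V_DS = 0.0809 V (the root below V_ov).
I_D = (1.8 − 0.0809) / 8.94 = 0.192 mA.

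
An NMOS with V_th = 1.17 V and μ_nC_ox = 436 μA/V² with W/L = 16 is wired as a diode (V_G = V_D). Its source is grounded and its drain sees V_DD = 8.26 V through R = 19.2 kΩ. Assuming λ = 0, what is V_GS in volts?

With gate tied to drain, V_GS = V_DS ≥ V_GS − V_th, so the device is in saturation.
k_n = μ_nC_ox · (W/L) = 6.976 mA/V².
KCL at the drain: ½ k_n (V_GS − V_th)² = (V_DD − V_GS)/R.
Let x = V_GS − 1.17. Then 67 x² + x − 7.09 = 0, giving x = 0.318 V (positive root), so V_GS = 1.49 V.
I_D = (V_DD − V_GS)/R = (8.26 − 1.49) / 19.2 = 0.353 mA.

V_GS = 1.49 V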